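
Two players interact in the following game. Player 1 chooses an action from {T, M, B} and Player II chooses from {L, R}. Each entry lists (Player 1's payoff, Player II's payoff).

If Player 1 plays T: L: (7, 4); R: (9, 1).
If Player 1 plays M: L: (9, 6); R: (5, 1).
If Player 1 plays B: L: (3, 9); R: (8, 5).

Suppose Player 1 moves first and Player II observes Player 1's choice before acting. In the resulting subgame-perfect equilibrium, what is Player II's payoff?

Backward induction with Player 1 moving first.
- T: Player II compares 4, 1 and picks L; Player 1 would get 7.
- M: Player II compares 6, 1 and picks L; Player 1 would get 9.
- B: Player II compares 9, 5 and picks L; Player 1 would get 3.
Among 7, 9, 3, the best is 9 at M. Subgame-perfect outcome: (M, L) with payoffs (9, 6).

6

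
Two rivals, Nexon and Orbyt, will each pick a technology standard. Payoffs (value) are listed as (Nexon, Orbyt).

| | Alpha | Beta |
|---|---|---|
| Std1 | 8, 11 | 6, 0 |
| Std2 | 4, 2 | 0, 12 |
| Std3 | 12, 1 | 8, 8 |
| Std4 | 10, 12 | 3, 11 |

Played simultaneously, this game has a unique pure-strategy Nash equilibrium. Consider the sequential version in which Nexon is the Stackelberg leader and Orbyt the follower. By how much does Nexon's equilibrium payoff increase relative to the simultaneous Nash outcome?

Solve by backward induction (Nexon leads).
- Std1: Orbyt compares 11, 0 and picks Alpha; Nexon would get 8.
- Std2: Orbyt compares 2, 12 and picks Beta; Nexon would get 0.
- Std3: Orbyt compares 1, 8 and picks Beta; Nexon would get 8.
- Std4: Orbyt compares 12, 11 and picks Alpha; Nexon would get 10.
Maximizing over 8, 0, 8, 10, Nexon chooses Std4. Subgame-perfect outcome: (Std4, Alpha) with payoffs (10, 12).
Now find the simultaneous Nash equilibrium.
Nexon's best replies: Alpha→Std3; Beta→Std3.
Orbyt's best replies: Std1→Alpha; Std2→Beta; Std3→Beta; Std4→Alpha.
The unique mutual best reply is (Std3, Beta), giving (8, 8).
Nexon's commitment gain: 10 − 8 = 2.

2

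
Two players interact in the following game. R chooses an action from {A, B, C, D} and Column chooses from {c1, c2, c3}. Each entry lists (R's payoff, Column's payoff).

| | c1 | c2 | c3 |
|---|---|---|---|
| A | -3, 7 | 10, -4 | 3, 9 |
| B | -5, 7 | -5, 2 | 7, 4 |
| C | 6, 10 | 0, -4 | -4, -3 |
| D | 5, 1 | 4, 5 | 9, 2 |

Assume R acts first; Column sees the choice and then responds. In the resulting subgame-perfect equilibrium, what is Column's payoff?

10

Column best-responds to each possible R move:
- A → Column plays c3 (best of 7, -4, 9); R gets 3.
- B → Column plays c1 (best of 7, 2, 4); R gets -5.
- C → Column plays c1 (best of 10, -4, -3); R gets 6.
- D → Column plays c2 (best of 1, 5, 2); R gets 4.
Among 3, -5, 6, 4, the best is 6 at C. Subgame-perfect outcome: (C, c1) with payoffs (6, 10).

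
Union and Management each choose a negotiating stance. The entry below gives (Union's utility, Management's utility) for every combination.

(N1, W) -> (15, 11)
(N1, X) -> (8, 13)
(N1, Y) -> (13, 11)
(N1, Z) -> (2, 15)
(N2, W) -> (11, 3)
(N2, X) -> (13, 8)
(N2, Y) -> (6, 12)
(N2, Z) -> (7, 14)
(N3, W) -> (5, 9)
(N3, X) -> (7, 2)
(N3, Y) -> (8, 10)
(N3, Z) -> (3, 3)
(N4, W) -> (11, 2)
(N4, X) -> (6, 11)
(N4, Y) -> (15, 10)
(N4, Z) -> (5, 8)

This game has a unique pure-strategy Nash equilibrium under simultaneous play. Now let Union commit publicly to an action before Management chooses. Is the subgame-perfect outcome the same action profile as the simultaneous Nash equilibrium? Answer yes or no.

no

Backward induction with Union moving first.
- N1 → Management plays Z (best of 11, 13, 11, 15); Union gets 2.
- N2 → Management plays Z (best of 3, 8, 12, 14); Union gets 7.
- N3 → Management plays Y (best of 9, 2, 10, 3); Union gets 8.
- N4 → Management plays X (best of 2, 11, 10, 8); Union gets 6.
Maximizing over 2, 7, 8, 6, Union chooses N3. Subgame-perfect outcome: (N3, Y) with payoffs (8, 10).
For the simultaneous game, intersect best replies.
Union's best replies: W→N1; X→N2; Y→N4; Z→N2.
Management's best replies: N1→Z; N2→Z; N3→Y; N4→X.
The unique mutual best reply is (N2, Z), giving (7, 14).
Sequential outcome (N3, Y) differs from the Nash profile (N2, Z).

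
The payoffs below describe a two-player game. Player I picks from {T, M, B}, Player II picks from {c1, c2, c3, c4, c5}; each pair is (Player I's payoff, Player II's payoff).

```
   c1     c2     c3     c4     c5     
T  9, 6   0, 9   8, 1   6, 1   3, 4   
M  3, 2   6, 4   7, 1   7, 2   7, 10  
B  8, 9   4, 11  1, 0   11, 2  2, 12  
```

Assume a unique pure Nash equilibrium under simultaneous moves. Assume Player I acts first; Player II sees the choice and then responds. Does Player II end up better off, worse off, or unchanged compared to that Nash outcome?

unchanged

Work backward from Player II's decision.
- T: BR = c2, leader payoff 0.
- M: BR = c5, leader payoff 7.
- B: BR = c5, leader payoff 2.
Among 0, 7, 2, the best is 7 at M. Subgame-perfect outcome: (M, c5) with payoffs (7, 10).
For the simultaneous game, intersect best replies.
Player I's best replies: c1→T; c2→M; c3→T; c4→B; c5→M.
Player II's best replies: T→c2; M→c5; B→c5.
Only (M, c5) has each player best-responding; Nash payoffs (7, 10).
Player II earns 10 sequentially versus 10 at the Nash outcome: unchanged.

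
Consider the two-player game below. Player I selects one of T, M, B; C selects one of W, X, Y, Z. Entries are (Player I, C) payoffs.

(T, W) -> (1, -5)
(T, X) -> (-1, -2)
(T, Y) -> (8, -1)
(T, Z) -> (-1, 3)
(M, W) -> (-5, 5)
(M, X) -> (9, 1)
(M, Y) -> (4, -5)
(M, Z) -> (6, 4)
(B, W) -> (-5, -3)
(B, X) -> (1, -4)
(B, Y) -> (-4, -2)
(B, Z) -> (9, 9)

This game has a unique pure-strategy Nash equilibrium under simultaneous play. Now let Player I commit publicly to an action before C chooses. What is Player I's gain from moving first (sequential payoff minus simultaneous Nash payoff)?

0

C best-responds to each possible Player I move:
- T: BR = Z, leader payoff -1.
- M: BR = W, leader payoff -5.
- B: BR = Z, leader payoff 9.
Maximizing over -1, -5, 9, Player I chooses B. Subgame-perfect outcome: (B, Z) with payoffs (9, 9).
For the simultaneous game, intersect best replies.
Player I's best replies: W→T; X→M; Y→T; Z→B.
C's best replies: T→Z; M→W; B→Z.
Only (B, Z) has each player best-responding; Nash payoffs (9, 9).
Player I's commitment gain: 9 − 9 = 0.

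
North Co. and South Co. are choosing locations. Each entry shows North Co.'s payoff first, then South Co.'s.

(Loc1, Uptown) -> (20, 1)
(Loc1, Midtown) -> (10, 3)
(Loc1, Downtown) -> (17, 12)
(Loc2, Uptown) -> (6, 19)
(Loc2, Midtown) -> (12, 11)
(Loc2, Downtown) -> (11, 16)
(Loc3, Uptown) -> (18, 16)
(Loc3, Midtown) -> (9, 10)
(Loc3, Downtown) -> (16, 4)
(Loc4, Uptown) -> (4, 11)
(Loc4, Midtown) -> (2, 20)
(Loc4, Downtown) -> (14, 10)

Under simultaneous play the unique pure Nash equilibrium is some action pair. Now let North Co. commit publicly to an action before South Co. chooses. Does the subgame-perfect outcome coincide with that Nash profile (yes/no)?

Work backward from South Co.'s decision.
- Loc1: BR = Downtown, leader payoff 17.
- Loc2: BR = Uptown, leader payoff 6.
- Loc3: BR = Uptown, leader payoff 18.
- Loc4: BR = Midtown, leader payoff 2.
Maximizing over 17, 6, 18, 2, North Co. chooses Loc3. Subgame-perfect outcome: (Loc3, Uptown) with payoffs (18, 16).
For the simultaneous game, intersect best replies.
North Co.'s best replies: Uptown→Loc1; Midtown→Loc2; Downtown→Loc1.
South Co.'s best replies: Loc1→Downtown; Loc2→Uptown; Loc3→Uptown; Loc4→Midtown.
The unique mutual best reply is (Loc1, Downtown), giving (17, 12).
Sequential outcome (Loc3, Uptown) differs from the Nash profile (Loc1, Downtown).

no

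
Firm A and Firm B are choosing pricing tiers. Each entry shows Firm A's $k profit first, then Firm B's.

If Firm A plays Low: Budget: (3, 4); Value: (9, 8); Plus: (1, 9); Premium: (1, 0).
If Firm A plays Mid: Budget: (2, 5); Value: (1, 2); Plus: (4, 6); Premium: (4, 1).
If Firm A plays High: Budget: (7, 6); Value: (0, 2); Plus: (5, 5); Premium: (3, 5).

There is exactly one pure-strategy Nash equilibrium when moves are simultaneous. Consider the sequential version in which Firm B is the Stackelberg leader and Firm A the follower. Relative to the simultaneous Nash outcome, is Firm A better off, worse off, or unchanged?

better off

Backward induction with Firm B moving first.
- Budget → Firm A plays High (best of 3, 2, 7); Firm B gets 6.
- Value → Firm A plays Low (best of 9, 1, 0); Firm B gets 8.
- Plus → Firm A plays High (best of 1, 4, 5); Firm B gets 5.
- Premium → Firm A plays Mid (best of 1, 4, 3); Firm B gets 1.
Among 6, 8, 5, 1, the best is 8 at Value. Subgame-perfect outcome: (Low, Value) with payoffs (9, 8).
Now find the simultaneous Nash equilibrium.
Firm A's best replies: Budget→High; Value→Low; Plus→High; Premium→Mid.
Firm B's best replies: Low→Plus; Mid→Plus; High→Budget.
The unique mutual best reply is (High, Budget), giving (7, 6).
Firm A earns 9 sequentially versus 7 at the Nash outcome: better off.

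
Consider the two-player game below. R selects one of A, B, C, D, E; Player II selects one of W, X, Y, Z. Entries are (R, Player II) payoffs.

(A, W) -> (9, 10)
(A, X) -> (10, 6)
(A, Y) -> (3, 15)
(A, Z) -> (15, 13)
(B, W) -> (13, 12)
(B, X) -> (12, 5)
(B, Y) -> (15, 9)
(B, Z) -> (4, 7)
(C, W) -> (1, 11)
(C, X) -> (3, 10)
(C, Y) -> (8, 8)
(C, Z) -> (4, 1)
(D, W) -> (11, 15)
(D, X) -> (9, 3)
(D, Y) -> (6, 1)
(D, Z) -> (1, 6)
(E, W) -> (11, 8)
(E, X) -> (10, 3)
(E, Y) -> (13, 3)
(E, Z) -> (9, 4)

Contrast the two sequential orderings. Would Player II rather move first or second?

first

If R leads: Player II's best replies are A→Y, B→W, C→W, D→W, E→W; R's induced payoffs 3, 13, 1, 11, 11; outcome (B, W), payoffs (13, 12).
If Player II leads: R's best replies are W→B, X→B, Y→B, Z→A; Player II's induced payoffs 12, 5, 9, 13; outcome (A, Z), payoffs (15, 13).
Player II gets 13 moving first and 12 moving second, so Player II prefers to move first.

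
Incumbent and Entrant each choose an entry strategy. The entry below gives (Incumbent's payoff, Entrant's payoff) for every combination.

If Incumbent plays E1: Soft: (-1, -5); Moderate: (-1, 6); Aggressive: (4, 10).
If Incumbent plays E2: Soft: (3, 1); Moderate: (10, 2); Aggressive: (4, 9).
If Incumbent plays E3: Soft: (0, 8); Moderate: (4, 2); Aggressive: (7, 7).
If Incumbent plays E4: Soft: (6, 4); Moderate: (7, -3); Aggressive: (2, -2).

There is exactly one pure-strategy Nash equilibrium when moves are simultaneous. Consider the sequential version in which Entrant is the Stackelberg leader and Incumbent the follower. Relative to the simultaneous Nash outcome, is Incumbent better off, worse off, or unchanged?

better off

Incumbent best-responds to each possible Entrant move:
- Soft: BR = E4, leader payoff 4.
- Moderate: BR = E2, leader payoff 2.
- Aggressive: BR = E3, leader payoff 7.
Entrant's induced payoffs are 4, 2, 7, so Entrant commits to Aggressive. Subgame-perfect outcome: (E3, Aggressive) with payoffs (7, 7).
Under simultaneous play:
Incumbent's best replies: Soft→E4; Moderate→E2; Aggressive→E3.
Entrant's best replies: E1→Aggressive; E2→Aggressive; E3→Soft; E4→Soft.
The unique mutual best reply is (E4, Soft), giving (6, 4).
Incumbent earns 7 sequentially versus 6 at the Nash outcome: better off.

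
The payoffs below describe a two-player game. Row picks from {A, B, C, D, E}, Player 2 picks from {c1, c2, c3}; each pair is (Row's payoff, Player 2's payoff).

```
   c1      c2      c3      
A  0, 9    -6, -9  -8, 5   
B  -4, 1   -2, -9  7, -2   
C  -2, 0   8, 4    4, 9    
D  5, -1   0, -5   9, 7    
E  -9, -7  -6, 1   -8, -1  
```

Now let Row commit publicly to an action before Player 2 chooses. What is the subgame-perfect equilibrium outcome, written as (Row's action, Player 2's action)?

(D, c3)

Player 2 best-responds to each possible Row move:
- A: Player 2 compares 9, -9, 5 and picks c1; Row would get 0.
- B: Player 2 compares 1, -9, -2 and picks c1; Row would get -4.
- C: Player 2 compares 0, 4, 9 and picks c3; Row would get 4.
- D: Player 2 compares -1, -5, 7 and picks c3; Row would get 9.
- E: Player 2 compares -7, 1, -1 and picks c2; Row would get -6.
Among 0, -4, 4, 9, -6, the best is 9 at D. Subgame-perfect outcome: (D, c3) with payoffs (9, 7).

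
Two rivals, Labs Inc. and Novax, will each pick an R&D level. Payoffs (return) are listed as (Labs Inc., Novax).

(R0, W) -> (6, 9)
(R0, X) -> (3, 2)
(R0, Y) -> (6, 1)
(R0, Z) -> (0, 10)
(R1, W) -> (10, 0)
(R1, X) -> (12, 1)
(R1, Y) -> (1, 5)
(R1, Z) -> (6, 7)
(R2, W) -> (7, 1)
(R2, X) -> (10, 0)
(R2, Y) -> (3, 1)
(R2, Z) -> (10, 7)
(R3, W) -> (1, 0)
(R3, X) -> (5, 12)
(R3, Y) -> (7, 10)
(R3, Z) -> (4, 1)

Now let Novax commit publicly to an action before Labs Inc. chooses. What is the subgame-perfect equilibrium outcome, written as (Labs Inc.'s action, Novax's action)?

(R3, Y)

Solve by backward induction (Novax leads).
- W: BR = R1, leader payoff 0.
- X: BR = R1, leader payoff 1.
- Y: BR = R3, leader payoff 10.
- Z: BR = R2, leader payoff 7.
Maximizing over 0, 1, 10, 7, Novax chooses Y. Subgame-perfect outcome: (R3, Y) with payoffs (7, 10).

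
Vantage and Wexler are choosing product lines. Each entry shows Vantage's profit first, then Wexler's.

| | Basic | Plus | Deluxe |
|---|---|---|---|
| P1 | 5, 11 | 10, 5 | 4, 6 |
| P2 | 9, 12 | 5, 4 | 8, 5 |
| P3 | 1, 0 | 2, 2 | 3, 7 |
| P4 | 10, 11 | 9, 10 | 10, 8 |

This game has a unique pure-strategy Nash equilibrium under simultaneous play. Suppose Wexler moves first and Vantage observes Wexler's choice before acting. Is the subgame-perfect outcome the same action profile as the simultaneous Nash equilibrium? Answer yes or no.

Backward induction with Wexler moving first.
- Basic → Vantage plays P4 (best of 5, 9, 1, 10); Wexler gets 11.
- Plus → Vantage plays P1 (best of 10, 5, 2, 9); Wexler gets 5.
- Deluxe → Vantage plays P4 (best of 4, 8, 3, 10); Wexler gets 8.
Maximizing over 11, 5, 8, Wexler chooses Basic. Subgame-perfect outcome: (P4, Basic) with payoffs (10, 11).
Under simultaneous play:
Vantage's best replies: Basic→P4; Plus→P1; Deluxe→P4.
Wexler's best replies: P1→Basic; P2→Basic; P3→Deluxe; P4→Basic.
Only (P4, Basic) has each player best-responding; Nash payoffs (10, 11).
Sequential outcome (P4, Basic) coincides with the Nash profile (P4, Basic).

yes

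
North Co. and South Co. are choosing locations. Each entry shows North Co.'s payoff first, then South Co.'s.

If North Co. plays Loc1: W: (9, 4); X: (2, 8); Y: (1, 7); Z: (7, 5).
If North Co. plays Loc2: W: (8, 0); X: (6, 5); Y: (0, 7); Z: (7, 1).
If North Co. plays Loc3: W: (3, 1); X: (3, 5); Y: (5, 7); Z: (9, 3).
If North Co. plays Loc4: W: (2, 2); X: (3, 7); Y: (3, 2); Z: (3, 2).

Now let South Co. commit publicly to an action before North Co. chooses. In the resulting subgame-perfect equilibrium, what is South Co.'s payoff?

7

Backward induction with South Co. moving first.
- W: North Co. compares 9, 8, 3, 2 and picks Loc1; South Co. would get 4.
- X: North Co. compares 2, 6, 3, 3 and picks Loc2; South Co. would get 5.
- Y: North Co. compares 1, 0, 5, 3 and picks Loc3; South Co. would get 7.
- Z: North Co. compares 7, 7, 9, 3 and picks Loc3; South Co. would get 3.
South Co.'s induced payoffs are 4, 5, 7, 3, so South Co. commits to Y. Subgame-perfect outcome: (Loc3, Y) with payoffs (5, 7).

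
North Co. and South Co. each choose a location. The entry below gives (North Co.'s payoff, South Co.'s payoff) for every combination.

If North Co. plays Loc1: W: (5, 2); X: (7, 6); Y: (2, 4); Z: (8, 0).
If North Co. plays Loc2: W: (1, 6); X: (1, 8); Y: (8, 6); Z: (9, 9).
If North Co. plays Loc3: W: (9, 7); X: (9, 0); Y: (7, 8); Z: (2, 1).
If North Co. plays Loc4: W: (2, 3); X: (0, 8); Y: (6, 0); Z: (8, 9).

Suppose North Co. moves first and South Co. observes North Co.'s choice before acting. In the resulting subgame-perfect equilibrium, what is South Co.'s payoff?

9

Backward induction with North Co. moving first.
- Loc1: South Co. compares 2, 6, 4, 0 and picks X; North Co. would get 7.
- Loc2: South Co. compares 6, 8, 6, 9 and picks Z; North Co. would get 9.
- Loc3: South Co. compares 7, 0, 8, 1 and picks Y; North Co. would get 7.
- Loc4: South Co. compares 3, 8, 0, 9 and picks Z; North Co. would get 8.
Among 7, 9, 7, 8, the best is 9 at Loc2. Subgame-perfect outcome: (Loc2, Z) with payoffs (9, 9).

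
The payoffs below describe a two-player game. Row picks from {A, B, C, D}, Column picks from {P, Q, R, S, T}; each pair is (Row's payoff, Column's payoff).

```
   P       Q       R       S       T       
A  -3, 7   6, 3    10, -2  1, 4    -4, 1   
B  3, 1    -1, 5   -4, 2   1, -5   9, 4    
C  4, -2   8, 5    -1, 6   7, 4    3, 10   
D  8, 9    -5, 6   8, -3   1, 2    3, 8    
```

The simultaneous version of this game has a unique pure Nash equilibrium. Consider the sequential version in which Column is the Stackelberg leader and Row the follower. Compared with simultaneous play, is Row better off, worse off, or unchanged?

unchanged

Work backward from Row's decision.
- P: BR = D, leader payoff 9.
- Q: BR = C, leader payoff 5.
- R: BR = A, leader payoff -2.
- S: BR = C, leader payoff 4.
- T: BR = B, leader payoff 4.
Among 9, 5, -2, 4, 4, the best is 9 at P. Subgame-perfect outcome: (D, P) with payoffs (8, 9).
For the simultaneous game, intersect best replies.
Row's best replies: P→D; Q→C; R→A; S→C; T→B.
Column's best replies: A→P; B→Q; C→T; D→P.
The unique mutual best reply is (D, P), giving (8, 9).
Row earns 8 sequentially versus 8 at the Nash outcome: unchanged.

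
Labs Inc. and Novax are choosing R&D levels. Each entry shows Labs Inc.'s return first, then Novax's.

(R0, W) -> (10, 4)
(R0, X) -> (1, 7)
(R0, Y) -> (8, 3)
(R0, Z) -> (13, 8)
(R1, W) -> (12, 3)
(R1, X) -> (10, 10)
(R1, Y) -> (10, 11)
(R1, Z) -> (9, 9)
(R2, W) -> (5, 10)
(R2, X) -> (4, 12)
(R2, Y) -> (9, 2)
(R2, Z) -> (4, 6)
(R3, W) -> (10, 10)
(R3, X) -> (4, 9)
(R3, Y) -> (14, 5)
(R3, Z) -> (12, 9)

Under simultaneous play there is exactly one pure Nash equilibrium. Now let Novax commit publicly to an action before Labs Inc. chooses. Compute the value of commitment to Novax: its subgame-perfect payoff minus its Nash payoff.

Solve by backward induction (Novax leads).
- W: BR = R1, leader payoff 3.
- X: BR = R1, leader payoff 10.
- Y: BR = R3, leader payoff 5.
- Z: BR = R0, leader payoff 8.
Among 3, 10, 5, 8, the best is 10 at X. Subgame-perfect outcome: (R1, X) with payoffs (10, 10).
Now find the simultaneous Nash equilibrium.
Labs Inc.'s best replies: W→R1; X→R1; Y→R3; Z→R0.
Novax's best replies: R0→Z; R1→Y; R2→X; R3→W.
The unique mutual best reply is (R0, Z), giving (13, 8).
Novax's commitment gain: 10 − 8 = 2.

2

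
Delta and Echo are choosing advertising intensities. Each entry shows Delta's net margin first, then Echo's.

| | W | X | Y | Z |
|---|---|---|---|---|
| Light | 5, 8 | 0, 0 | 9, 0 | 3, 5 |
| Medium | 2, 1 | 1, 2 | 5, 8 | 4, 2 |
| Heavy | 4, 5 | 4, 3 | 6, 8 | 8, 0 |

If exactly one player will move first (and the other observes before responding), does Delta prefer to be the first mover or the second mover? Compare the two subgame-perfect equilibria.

If Delta leads: Echo's best replies are Light→W, Medium→Y, Heavy→Y; Delta's induced payoffs 5, 5, 6; outcome (Heavy, Y), payoffs (6, 8).
If Echo leads: Delta's best replies are W→Light, X→Heavy, Y→Light, Z→Heavy; Echo's induced payoffs 8, 3, 0, 0; outcome (Light, W), payoffs (5, 8).
Delta gets 6 moving first and 5 moving second, so Delta prefers to move first.

first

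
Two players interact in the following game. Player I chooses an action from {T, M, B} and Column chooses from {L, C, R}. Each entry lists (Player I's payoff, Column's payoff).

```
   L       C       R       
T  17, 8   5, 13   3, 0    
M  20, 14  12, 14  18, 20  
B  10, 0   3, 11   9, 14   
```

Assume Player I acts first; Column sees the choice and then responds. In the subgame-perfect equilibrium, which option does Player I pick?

Solve by backward induction (Player I leads).
- T: BR = C, leader payoff 5.
- M: BR = R, leader payoff 18.
- B: BR = R, leader payoff 9.
Player I's induced payoffs are 5, 18, 9, so Player I commits to M. Subgame-perfect outcome: (M, R) with payoffs (18, 20).

M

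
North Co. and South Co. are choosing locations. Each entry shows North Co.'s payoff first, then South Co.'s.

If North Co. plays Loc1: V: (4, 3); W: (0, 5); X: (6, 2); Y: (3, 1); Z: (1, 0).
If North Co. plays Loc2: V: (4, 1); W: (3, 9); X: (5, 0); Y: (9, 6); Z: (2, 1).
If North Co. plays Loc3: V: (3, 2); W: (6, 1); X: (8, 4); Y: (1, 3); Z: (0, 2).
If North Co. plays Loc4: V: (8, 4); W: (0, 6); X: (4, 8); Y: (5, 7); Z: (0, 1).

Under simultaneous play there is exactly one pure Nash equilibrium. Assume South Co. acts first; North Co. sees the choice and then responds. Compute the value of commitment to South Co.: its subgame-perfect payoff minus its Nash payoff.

2

Work backward from North Co.'s decision.
- V: BR = Loc4, leader payoff 4.
- W: BR = Loc3, leader payoff 1.
- X: BR = Loc3, leader payoff 4.
- Y: BR = Loc2, leader payoff 6.
- Z: BR = Loc2, leader payoff 1.
Maximizing over 4, 1, 4, 6, 1, South Co. chooses Y. Subgame-perfect outcome: (Loc2, Y) with payoffs (9, 6).
Now find the simultaneous Nash equilibrium.
North Co.'s best replies: V→Loc4; W→Loc3; X→Loc3; Y→Loc2; Z→Loc2.
South Co.'s best replies: Loc1→W; Loc2→W; Loc3→X; Loc4→X.
Only (Loc3, X) has each player best-responding; Nash payoffs (8, 4).
South Co.'s commitment gain: 6 − 4 = 2.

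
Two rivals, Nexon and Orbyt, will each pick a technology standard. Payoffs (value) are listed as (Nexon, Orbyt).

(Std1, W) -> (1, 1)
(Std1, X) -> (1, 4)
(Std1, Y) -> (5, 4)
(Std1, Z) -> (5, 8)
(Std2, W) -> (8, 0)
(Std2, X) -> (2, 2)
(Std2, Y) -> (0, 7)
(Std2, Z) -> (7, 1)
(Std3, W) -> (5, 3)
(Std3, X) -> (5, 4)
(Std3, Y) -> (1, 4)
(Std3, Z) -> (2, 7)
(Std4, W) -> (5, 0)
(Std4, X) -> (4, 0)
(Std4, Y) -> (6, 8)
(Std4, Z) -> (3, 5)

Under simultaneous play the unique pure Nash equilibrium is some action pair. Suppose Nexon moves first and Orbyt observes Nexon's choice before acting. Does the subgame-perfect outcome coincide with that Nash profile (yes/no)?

Backward induction with Nexon moving first.
- Std1 → Orbyt plays Z (best of 1, 4, 4, 8); Nexon gets 5.
- Std2 → Orbyt plays Y (best of 0, 2, 7, 1); Nexon gets 0.
- Std3 → Orbyt plays Z (best of 3, 4, 4, 7); Nexon gets 2.
- Std4 → Orbyt plays Y (best of 0, 0, 8, 5); Nexon gets 6.
Nexon's induced payoffs are 5, 0, 2, 6, so Nexon commits to Std4. Subgame-perfect outcome: (Std4, Y) with payoffs (6, 8).
Under simultaneous play:
Nexon's best replies: W→Std2; X→Std3; Y→Std4; Z→Std2.
Orbyt's best replies: Std1→Z; Std2→Y; Std3→Z; Std4→Y.
Only (Std4, Y) has each player best-responding; Nash payoffs (6, 8).
Sequential outcome (Std4, Y) coincides with the Nash profile (Std4, Y).

yes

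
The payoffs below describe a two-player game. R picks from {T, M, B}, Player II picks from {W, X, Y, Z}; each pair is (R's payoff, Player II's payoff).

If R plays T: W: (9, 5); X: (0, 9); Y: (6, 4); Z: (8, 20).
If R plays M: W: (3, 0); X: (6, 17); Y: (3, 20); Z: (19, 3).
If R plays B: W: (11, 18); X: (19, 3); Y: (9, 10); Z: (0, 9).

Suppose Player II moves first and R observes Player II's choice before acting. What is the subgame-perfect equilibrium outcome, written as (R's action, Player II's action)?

(B, W)

Work backward from R's decision.
- W → R plays B (best of 9, 3, 11); Player II gets 18.
- X → R plays B (best of 0, 6, 19); Player II gets 3.
- Y → R plays B (best of 6, 3, 9); Player II gets 10.
- Z → R plays M (best of 8, 19, 0); Player II gets 3.
Maximizing over 18, 3, 10, 3, Player II chooses W. Subgame-perfect outcome: (B, W) with payoffs (11, 18).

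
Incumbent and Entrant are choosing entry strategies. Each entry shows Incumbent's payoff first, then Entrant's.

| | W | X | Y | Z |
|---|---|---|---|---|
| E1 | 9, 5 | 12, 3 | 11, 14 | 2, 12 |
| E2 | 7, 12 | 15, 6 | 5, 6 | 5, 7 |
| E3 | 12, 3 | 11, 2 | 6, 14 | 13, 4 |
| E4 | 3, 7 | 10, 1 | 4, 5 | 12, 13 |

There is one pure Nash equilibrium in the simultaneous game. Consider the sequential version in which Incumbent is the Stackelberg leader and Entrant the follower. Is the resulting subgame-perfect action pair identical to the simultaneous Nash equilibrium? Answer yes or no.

Entrant best-responds to each possible Incumbent move:
- E1: BR = Y, leader payoff 11.
- E2: BR = W, leader payoff 7.
- E3: BR = Y, leader payoff 6.
- E4: BR = Z, leader payoff 12.
Incumbent's induced payoffs are 11, 7, 6, 12, so Incumbent commits to E4. Subgame-perfect outcome: (E4, Z) with payoffs (12, 13).
For the simultaneous game, intersect best replies.
Incumbent's best replies: W→E3; X→E2; Y→E1; Z→E3.
Entrant's best replies: E1→Y; E2→W; E3→Y; E4→Z.
Only (E1, Y) has each player best-responding; Nash payoffs (11, 14).
Sequential outcome (E4, Z) differs from the Nash profile (E1, Y).

no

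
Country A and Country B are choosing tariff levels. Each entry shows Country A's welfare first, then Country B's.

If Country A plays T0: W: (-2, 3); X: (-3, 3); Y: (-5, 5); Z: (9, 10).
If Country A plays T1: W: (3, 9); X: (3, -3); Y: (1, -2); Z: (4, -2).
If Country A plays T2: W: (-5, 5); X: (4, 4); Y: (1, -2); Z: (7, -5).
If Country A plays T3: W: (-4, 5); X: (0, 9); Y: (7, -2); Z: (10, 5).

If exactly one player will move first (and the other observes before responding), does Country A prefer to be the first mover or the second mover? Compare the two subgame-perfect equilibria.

If Country A leads: Country B's best replies are T0→Z, T1→W, T2→W, T3→X; Country A's induced payoffs 9, 3, -5, 0; outcome (T0, Z), payoffs (9, 10).
If Country B leads: Country A's best replies are W→T1, X→T2, Y→T3, Z→T3; Country B's induced payoffs 9, 4, -2, 5; outcome (T1, W), payoffs (3, 9).
Country A gets 9 moving first and 3 moving second, so Country A prefers to move first.

first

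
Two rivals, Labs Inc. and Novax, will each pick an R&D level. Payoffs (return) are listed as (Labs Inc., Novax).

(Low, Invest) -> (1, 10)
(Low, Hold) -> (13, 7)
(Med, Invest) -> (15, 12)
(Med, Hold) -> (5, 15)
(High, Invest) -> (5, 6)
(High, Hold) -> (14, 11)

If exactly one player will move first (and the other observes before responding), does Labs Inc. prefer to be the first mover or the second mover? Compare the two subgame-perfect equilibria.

second

If Labs Inc. leads: Novax's best replies are Low→Invest, Med→Hold, High→Hold; Labs Inc.'s induced payoffs 1, 5, 14; outcome (High, Hold), payoffs (14, 11).
If Novax leads: Labs Inc.'s best replies are Invest→Med, Hold→High; Novax's induced payoffs 12, 11; outcome (Med, Invest), payoffs (15, 12).
Labs Inc. gets 14 moving first and 15 moving second, so Labs Inc. prefers to move second.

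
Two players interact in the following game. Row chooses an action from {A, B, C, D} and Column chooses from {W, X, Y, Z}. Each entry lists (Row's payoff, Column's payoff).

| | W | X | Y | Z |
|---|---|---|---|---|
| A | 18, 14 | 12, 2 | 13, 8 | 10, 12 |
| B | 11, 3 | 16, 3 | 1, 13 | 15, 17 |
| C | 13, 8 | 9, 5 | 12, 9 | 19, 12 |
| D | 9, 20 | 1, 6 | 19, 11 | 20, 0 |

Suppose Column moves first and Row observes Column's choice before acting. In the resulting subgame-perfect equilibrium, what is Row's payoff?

18

Work backward from Row's decision.
- W → Row plays A (best of 18, 11, 13, 9); Column gets 14.
- X → Row plays B (best of 12, 16, 9, 1); Column gets 3.
- Y → Row plays D (best of 13, 1, 12, 19); Column gets 11.
- Z → Row plays D (best of 10, 15, 19, 20); Column gets 0.
Maximizing over 14, 3, 11, 0, Column chooses W. Subgame-perfect outcome: (A, W) with payoffs (18, 14).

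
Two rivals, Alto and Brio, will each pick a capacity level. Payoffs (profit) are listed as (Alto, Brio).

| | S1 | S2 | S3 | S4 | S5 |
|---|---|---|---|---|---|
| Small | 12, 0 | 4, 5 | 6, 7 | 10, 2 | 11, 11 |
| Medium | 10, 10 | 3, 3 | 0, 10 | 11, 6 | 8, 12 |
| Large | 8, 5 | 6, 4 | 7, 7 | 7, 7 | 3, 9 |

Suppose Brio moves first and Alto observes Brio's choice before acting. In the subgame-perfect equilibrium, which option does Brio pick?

S5

Solve by backward induction (Brio leads).
- S1 → Alto plays Small (best of 12, 10, 8); Brio gets 0.
- S2 → Alto plays Large (best of 4, 3, 6); Brio gets 4.
- S3 → Alto plays Large (best of 6, 0, 7); Brio gets 7.
- S4 → Alto plays Medium (best of 10, 11, 7); Brio gets 6.
- S5 → Alto plays Small (best of 11, 8, 3); Brio gets 11.
Among 0, 4, 7, 6, 11, the best is 11 at S5. Subgame-perfect outcome: (Small, S5) with payoffs (11, 11).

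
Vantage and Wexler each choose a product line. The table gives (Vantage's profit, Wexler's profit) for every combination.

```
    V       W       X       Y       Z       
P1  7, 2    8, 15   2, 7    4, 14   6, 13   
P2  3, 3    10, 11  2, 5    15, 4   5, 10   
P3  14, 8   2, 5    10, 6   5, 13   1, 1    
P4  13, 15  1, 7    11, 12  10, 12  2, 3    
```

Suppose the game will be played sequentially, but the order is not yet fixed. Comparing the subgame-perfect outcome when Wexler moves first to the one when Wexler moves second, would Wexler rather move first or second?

second

If Vantage leads: Wexler's best replies are P1→W, P2→W, P3→Y, P4→V; Vantage's induced payoffs 8, 10, 5, 13; outcome (P4, V), payoffs (13, 15).
If Wexler leads: Vantage's best replies are V→P3, W→P2, X→P4, Y→P2, Z→P1; Wexler's induced payoffs 8, 11, 12, 4, 13; outcome (P1, Z), payoffs (6, 13).
Wexler gets 13 moving first and 15 moving second, so Wexler prefers to move second.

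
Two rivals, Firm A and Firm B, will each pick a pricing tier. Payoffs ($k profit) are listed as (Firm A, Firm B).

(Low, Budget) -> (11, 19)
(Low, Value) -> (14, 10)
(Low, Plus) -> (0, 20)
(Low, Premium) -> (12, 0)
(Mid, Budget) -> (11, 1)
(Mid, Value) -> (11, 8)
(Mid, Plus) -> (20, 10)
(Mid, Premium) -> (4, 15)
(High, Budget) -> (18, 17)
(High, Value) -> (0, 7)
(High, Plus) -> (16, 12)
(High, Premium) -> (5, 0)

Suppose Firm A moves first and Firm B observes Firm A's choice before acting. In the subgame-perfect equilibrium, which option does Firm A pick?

High

Work backward from Firm B's decision.
- Low → Firm B plays Plus (best of 19, 10, 20, 0); Firm A gets 0.
- Mid → Firm B plays Premium (best of 1, 8, 10, 15); Firm A gets 4.
- High → Firm B plays Budget (best of 17, 7, 12, 0); Firm A gets 18.
Firm A's induced payoffs are 0, 4, 18, so Firm A commits to High. Subgame-perfect outcome: (High, Budget) with payoffs (18, 17).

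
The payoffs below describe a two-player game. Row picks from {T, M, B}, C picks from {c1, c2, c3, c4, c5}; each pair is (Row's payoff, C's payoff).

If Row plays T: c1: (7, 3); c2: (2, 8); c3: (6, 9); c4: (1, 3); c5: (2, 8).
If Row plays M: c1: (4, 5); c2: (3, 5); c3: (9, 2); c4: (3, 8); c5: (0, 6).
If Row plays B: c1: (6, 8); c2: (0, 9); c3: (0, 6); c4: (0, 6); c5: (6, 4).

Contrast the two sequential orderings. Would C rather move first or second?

second

If Row leads: C's best replies are T→c3, M→c4, B→c2; Row's induced payoffs 6, 3, 0; outcome (T, c3), payoffs (6, 9).
If C leads: Row's best replies are c1→T, c2→M, c3→M, c4→M, c5→B; C's induced payoffs 3, 5, 2, 8, 4; outcome (M, c4), payoffs (3, 8).
C gets 8 moving first and 9 moving second, so C prefers to move second.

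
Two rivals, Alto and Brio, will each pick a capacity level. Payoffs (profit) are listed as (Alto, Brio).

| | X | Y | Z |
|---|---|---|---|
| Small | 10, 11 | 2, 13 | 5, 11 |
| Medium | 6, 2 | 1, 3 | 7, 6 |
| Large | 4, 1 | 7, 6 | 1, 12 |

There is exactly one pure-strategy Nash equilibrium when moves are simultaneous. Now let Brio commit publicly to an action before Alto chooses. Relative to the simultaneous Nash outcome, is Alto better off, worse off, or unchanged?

Work backward from Alto's decision.
- X: Alto compares 10, 6, 4 and picks Small; Brio would get 11.
- Y: Alto compares 2, 1, 7 and picks Large; Brio would get 6.
- Z: Alto compares 5, 7, 1 and picks Medium; Brio would get 6.
Maximizing over 11, 6, 6, Brio chooses X. Subgame-perfect outcome: (Small, X) with payoffs (10, 11).
Under simultaneous play:
Alto's best replies: X→Small; Y→Large; Z→Medium.
Brio's best replies: Small→Y; Medium→Z; Large→Z.
Only (Medium, Z) has each player best-responding; Nash payoffs (7, 6).
Alto earns 10 sequentially versus 7 at the Nash outcome: better off.

better off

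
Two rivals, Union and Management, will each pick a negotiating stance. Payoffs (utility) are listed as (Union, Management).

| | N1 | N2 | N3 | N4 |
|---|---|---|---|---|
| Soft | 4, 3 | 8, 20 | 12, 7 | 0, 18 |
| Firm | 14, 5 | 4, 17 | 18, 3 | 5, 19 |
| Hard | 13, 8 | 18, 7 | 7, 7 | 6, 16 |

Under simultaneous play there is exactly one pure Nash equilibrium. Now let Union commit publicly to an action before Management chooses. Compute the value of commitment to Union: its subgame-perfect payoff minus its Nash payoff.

Solve by backward induction (Union leads).
- Soft: Management compares 3, 20, 7, 18 and picks N2; Union would get 8.
- Firm: Management compares 5, 17, 3, 19 and picks N4; Union would get 5.
- Hard: Management compares 8, 7, 7, 16 and picks N4; Union would get 6.
Union's induced payoffs are 8, 5, 6, so Union commits to Soft. Subgame-perfect outcome: (Soft, N2) with payoffs (8, 20).
Now find the simultaneous Nash equilibrium.
Union's best replies: N1→Firm; N2→Hard; N3→Firm; N4→Hard.
Management's best replies: Soft→N2; Firm→N4; Hard→N4.
The unique mutual best reply is (Hard, N4), giving (6, 16).
Union's commitment gain: 8 − 6 = 2.

2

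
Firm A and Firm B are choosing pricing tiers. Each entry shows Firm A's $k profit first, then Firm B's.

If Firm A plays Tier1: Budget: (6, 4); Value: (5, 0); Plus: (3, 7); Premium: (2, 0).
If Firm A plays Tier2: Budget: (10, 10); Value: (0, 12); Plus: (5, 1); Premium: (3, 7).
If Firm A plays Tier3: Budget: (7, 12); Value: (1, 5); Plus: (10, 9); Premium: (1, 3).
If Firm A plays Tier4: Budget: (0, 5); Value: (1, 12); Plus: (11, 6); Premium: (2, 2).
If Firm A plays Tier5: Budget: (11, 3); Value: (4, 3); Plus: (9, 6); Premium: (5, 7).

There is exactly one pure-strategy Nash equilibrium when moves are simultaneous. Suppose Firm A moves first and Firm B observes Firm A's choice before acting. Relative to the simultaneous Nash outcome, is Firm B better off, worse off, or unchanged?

better off

Work backward from Firm B's decision.
- Tier1: BR = Plus, leader payoff 3.
- Tier2: BR = Value, leader payoff 0.
- Tier3: BR = Budget, leader payoff 7.
- Tier4: BR = Value, leader payoff 1.
- Tier5: BR = Premium, leader payoff 5.
Maximizing over 3, 0, 7, 1, 5, Firm A chooses Tier3. Subgame-perfect outcome: (Tier3, Budget) with payoffs (7, 12).
For the simultaneous game, intersect best replies.
Firm A's best replies: Budget→Tier5; Value→Tier1; Plus→Tier4; Premium→Tier5.
Firm B's best replies: Tier1→Plus; Tier2→Value; Tier3→Budget; Tier4→Value; Tier5→Premium.
Only (Tier5, Premium) has each player best-responding; Nash payoffs (5, 7).
Firm B earns 12 sequentially versus 7 at the Nash outcome: better off.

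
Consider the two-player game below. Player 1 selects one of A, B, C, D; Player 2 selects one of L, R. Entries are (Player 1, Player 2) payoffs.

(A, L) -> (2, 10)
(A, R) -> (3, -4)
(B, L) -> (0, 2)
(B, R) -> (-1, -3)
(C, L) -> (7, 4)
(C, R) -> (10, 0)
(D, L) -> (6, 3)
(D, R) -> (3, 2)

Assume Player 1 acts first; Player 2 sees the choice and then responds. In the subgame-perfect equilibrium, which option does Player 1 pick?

Backward induction with Player 1 moving first.
- A → Player 2 plays L (best of 10, -4); Player 1 gets 2.
- B → Player 2 plays L (best of 2, -3); Player 1 gets 0.
- C → Player 2 plays L (best of 4, 0); Player 1 gets 7.
- D → Player 2 plays L (best of 3, 2); Player 1 gets 6.
Player 1's induced payoffs are 2, 0, 7, 6, so Player 1 commits to C. Subgame-perfect outcome: (C, L) with payoffs (7, 4).

C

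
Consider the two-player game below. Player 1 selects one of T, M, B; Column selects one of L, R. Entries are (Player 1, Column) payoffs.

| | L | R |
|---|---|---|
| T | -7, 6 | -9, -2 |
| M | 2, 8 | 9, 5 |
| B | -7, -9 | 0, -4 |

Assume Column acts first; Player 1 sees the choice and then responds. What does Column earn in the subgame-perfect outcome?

8

Backward induction with Column moving first.
- L: BR = M, leader payoff 8.
- R: BR = M, leader payoff 5.
Among 8, 5, the best is 8 at L. Subgame-perfect outcome: (M, L) with payoffs (2, 8).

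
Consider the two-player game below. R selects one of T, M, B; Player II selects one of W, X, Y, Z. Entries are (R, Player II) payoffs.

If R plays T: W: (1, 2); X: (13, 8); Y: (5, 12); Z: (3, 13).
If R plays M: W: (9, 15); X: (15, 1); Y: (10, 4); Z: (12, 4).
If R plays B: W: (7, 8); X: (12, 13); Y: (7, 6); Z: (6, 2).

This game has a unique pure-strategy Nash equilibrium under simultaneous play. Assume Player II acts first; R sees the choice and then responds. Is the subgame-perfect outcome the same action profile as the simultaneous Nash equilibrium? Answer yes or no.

yes

Work backward from R's decision.
- W: R compares 1, 9, 7 and picks M; Player II would get 15.
- X: R compares 13, 15, 12 and picks M; Player II would get 1.
- Y: R compares 5, 10, 7 and picks M; Player II would get 4.
- Z: R compares 3, 12, 6 and picks M; Player II would get 4.
Player II's induced payoffs are 15, 1, 4, 4, so Player II commits to W. Subgame-perfect outcome: (M, W) with payoffs (9, 15).
Now find the simultaneous Nash equilibrium.
R's best replies: W→M; X→M; Y→M; Z→M.
Player II's best replies: T→Z; M→W; B→X.
The unique mutual best reply is (M, W), giving (9, 15).
Sequential outcome (M, W) coincides with the Nash profile (M, W).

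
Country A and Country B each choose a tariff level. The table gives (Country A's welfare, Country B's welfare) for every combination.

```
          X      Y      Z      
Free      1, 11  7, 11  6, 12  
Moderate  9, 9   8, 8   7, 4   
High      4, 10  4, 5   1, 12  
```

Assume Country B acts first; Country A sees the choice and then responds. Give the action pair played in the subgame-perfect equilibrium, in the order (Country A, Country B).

Backward induction with Country B moving first.
- X: BR = Moderate, leader payoff 9.
- Y: BR = Moderate, leader payoff 8.
- Z: BR = Moderate, leader payoff 4.
Maximizing over 9, 8, 4, Country B chooses X. Subgame-perfect outcome: (Moderate, X) with payoffs (9, 9).

(Moderate, X)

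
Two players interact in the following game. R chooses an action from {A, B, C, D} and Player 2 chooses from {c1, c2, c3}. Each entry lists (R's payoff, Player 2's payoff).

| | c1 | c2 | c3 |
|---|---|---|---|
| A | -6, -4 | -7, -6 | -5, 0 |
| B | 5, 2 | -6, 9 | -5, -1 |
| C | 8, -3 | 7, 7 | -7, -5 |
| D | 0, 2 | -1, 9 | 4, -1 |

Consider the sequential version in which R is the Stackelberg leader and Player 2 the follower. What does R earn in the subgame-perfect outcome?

7

Work backward from Player 2's decision.
- A → Player 2 plays c3 (best of -4, -6, 0); R gets -5.
- B → Player 2 plays c2 (best of 2, 9, -1); R gets -6.
- C → Player 2 plays c2 (best of -3, 7, -5); R gets 7.
- D → Player 2 plays c2 (best of 2, 9, -1); R gets -1.
R's induced payoffs are -5, -6, 7, -1, so R commits to C. Subgame-perfect outcome: (C, c2) with payoffs (7, 7).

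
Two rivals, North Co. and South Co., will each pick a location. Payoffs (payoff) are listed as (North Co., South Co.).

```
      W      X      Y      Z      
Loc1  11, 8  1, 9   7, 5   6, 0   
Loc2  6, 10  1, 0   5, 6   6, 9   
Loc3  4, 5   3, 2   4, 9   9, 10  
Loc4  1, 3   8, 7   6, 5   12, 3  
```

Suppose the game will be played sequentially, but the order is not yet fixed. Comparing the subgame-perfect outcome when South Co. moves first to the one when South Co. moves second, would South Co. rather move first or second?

second

If North Co. leads: South Co.'s best replies are Loc1→X, Loc2→W, Loc3→Z, Loc4→X; North Co.'s induced payoffs 1, 6, 9, 8; outcome (Loc3, Z), payoffs (9, 10).
If South Co. leads: North Co.'s best replies are W→Loc1, X→Loc4, Y→Loc1, Z→Loc4; South Co.'s induced payoffs 8, 7, 5, 3; outcome (Loc1, W), payoffs (11, 8).
South Co. gets 8 moving first and 10 moving second, so South Co. prefers to move second.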